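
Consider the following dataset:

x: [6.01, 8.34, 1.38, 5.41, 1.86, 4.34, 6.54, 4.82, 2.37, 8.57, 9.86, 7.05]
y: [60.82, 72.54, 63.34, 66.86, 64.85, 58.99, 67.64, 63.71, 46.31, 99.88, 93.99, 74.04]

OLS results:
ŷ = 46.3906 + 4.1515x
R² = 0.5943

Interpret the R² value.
The model explains 59.43% of the variance in y (R² = 0.5943), leaving 40.57% unexplained; the fit is moderate.

R² = 1 − SS_res/SS_tot compares the residual scatter to the total scatter of y about its mean.

Here R² = 0.5943:
- Explained: 59.43% of the variation in y
- Unexplained (residual): 100% − 59.43% = 40.57%
- Rule of thumb (below 0.3 weak; 0.3 to below 0.7 moderate; 0.7 and above strong) → moderate

Note: R² never decreases when predictors are added, so it should not be used alone to compare models of different size.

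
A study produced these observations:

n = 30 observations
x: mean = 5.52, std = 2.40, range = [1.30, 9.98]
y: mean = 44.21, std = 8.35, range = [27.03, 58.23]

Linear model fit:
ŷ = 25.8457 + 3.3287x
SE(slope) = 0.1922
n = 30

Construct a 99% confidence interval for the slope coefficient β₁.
The 99% CI for β₁ is (2.7976, 3.8598)

Confidence interval for the slope:

The 99% CI for β₁ is: β̂₁ ± t*(α/2, n-2) × SE(β̂₁)

Step 1: Find critical t-value
- Confidence level = 0.99
- Degrees of freedom = n - 2 = 30 - 2 = 28
- t*(α/2, 28) = 2.7633

Step 2: Calculate margin of error
Margin = 2.7633 × 0.1922 = 0.5311

Step 3: Construct interval
CI = 3.3287 ± 0.5311
CI = (2.7976, 3.8598)

Interpretation: each one-unit increase in x is associated with a change in mean y of between 2.7976 and 3.8598, with 99% confidence.
Both endpoints are positive, so the data support a genuinely positive slope at this confidence level.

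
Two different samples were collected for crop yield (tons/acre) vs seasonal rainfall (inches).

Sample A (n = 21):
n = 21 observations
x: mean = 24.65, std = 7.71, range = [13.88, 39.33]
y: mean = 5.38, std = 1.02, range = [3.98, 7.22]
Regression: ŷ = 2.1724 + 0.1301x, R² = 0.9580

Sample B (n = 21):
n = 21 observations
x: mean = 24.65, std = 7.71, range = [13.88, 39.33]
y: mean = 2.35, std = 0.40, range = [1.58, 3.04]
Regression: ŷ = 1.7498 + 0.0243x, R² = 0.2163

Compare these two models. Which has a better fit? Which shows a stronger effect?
Model A has the better fit (R² = 0.9580 vs 0.2163). Model A shows the stronger effect (|β₁| = 0.1301 vs 0.0243).

Model Comparison:

Fit — compare R²:
- Model A: R² = 0.9580 → 95.80% of variance in crop yield explained
- Model B: R² = 0.2163 → 21.63% of variance in crop yield explained
- 0.9580 > 0.2163 → Model A has the better fit

Effect size (slope magnitude):
- Model A: β₁ = 0.1301 → predicted crop yield rises 0.1301 tons/acre per additional inch of rainfall
- Model B: β₁ = 0.0243 → predicted crop yield rises 0.0243 tons/acre per additional inch of rainfall
- |0.1301| > |0.0243| → Model A shows the stronger marginal effect

Notes:
- A better fit (higher R²) doesn't necessarily mean a more important relationship.
- The two samples could reflect different populations, time periods, or measurement quality.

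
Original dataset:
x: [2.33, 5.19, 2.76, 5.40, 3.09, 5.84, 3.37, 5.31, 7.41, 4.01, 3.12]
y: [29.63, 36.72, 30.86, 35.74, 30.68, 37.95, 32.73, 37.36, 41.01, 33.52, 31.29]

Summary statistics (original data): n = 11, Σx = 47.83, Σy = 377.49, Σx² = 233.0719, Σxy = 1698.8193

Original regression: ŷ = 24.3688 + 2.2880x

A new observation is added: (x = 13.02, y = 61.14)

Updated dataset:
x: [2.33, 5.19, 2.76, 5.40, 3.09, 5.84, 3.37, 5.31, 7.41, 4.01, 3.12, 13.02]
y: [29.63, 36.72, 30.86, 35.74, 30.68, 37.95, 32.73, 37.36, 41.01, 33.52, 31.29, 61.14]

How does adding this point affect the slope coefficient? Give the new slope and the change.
The slope changes from 2.2880 to 2.8782 (change of +0.5902, or +25.8%).

The new point has HIGH LEVERAGE: x = 13.02 is far from the original mean x̄ = 47.83/11 ≈ 4.35 (original range [2.33, 7.41]).

Step 1: Update the sums with the new point (n goes from 11 to 12)
Σx  = 47.83 + 13.02 = 60.85
Σy  = 377.49 + 61.14 = 438.63
Σx² = 233.0719 + 13.02² = 233.0719 + 169.5204 = 402.5923
Σxy = 1698.8193 + 13.02×61.14 = 1698.8193 + 796.0428 = 2494.8621

Step 2: Recompute the slope with b₁ = (nΣxy − ΣxΣy) / (nΣx² − (Σx)²)
Numerator   = 12×2494.8621 − 60.85×438.63 = 29938.3452 − 26690.6355 = 3247.7097
Denominator = 12×402.5923 − 60.85² = 4831.1076 − 3702.7225 = 1128.3851
b₁(new) = 3247.7097 / 1128.3851 = 2.8782

(Same formula on the original sums: (11×1698.8193 − 47.83×377.49) / (11×233.0719 − 47.83²) = 631.6656 / 276.0820 = 2.2880, matching the given fit.)

Step 3: Change in slope
Δβ₁ = 2.8782 − 2.2880 = +0.5902
Relative change = +0.5902 / 2.2880 × 100% = +25.8%
→ the slope increases when the point is added.

A high-leverage point only changes the slope if it is off the original line; here y = 61.14 is above the original trend, so the slope increases.
In practice: refit with and without it and report both if conclusions differ; examine leverage (hᵢ) and Cook's distance rather than deleting it automatically.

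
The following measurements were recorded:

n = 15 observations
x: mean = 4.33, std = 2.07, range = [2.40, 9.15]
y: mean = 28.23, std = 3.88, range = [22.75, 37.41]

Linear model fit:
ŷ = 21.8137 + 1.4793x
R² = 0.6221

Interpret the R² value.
R² = 0.6221 means 62.21% of the variation in y is explained by the linear relationship with x. This indicates a moderate fit.

R² = 1 − SS_res/SS_tot compares the residual scatter to the total scatter of y about its mean.

Here R² = 0.6221:
- Explained: 62.21% of the variation in y
- Unexplained (residual): 100% − 62.21% = 37.79%
- Rule of thumb (below 0.3 weak; 0.3 to below 0.7 moderate; 0.7 and above strong) → moderate

Calculation: R² = 1 − (SS_res / SS_tot), where SS_res is the sum of squared residuals and SS_tot the total sum of squares.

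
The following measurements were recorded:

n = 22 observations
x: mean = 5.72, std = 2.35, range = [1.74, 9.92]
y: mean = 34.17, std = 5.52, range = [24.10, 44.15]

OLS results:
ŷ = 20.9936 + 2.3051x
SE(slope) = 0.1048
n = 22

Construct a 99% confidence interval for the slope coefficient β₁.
The 99% CI for β₁ is (2.0069, 2.6033)

Confidence interval for the slope:

The 99% CI for β₁ is: β̂₁ ± t*(α/2, n-2) × SE(β̂₁)

Step 1: Find critical t-value
- Confidence level = 0.99
- Degrees of freedom = n - 2 = 22 - 2 = 20
- t*(α/2, 20) = 2.8453

Step 2: Calculate margin of error
Margin = 2.8453 × 0.1048 = 0.2982

Step 3: Construct interval
CI = 2.3051 ± 0.2982
CI = (2.0069, 2.6033)

Interpretation: intervals built this way capture the true β₁ in 99% of repeated samples; here the plausible range for the per-unit effect of x on y is 2.0069 to 2.6033.
Since 0 is outside the interval, a two-sided test at α = 0.01 would reject H₀: β₁ = 0.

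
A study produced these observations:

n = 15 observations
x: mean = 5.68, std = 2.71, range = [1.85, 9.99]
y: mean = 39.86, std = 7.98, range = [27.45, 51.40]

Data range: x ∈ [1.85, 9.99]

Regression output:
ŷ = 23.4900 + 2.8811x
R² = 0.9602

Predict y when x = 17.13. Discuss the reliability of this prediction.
The equation gives ŷ = 72.8432; however x = 17.13 is 7.14 units above the observed range, so this extrapolated value should not be trusted.

Prediction calculation:
ŷ = 23.4900 + 2.8811 × 17.13
ŷ = 72.8432

Reliability:
- Data range: x ∈ [1.85, 9.99]
- Prediction point: x = 17.13 is 7.14 units above the observed range → this is EXTRAPOLATION, not interpolation

Why that matters here:
- The linear relationship may not hold outside the observed range
- The standard error of prediction grows with (x − x̄)², and x = 17.13 is far from x̄ = 5.68
- R² describes fit only over the sampled x values; it says nothing about behaviour beyond them

A defensible statement: 'if the linear trend continued to x = 17.13, y would be about 72.8432' — the premise is untested.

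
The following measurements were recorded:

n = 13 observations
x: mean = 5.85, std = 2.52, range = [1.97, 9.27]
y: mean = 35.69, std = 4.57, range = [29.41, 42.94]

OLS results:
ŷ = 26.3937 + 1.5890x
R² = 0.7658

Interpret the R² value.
The model explains 76.58% of the variance in y (R² = 0.7658), leaving 23.42% unexplained; the fit is strong.

R² (coefficient of determination) measures the proportion of variance in y explained by the regression model.

Here R² = 0.7658:
- Explained: 76.58% of the variation in y
- Unexplained (residual): 100% − 76.58% = 23.42%
- Rule of thumb (below 0.3 weak; 0.3 to below 0.7 moderate; 0.7 and above strong) → strong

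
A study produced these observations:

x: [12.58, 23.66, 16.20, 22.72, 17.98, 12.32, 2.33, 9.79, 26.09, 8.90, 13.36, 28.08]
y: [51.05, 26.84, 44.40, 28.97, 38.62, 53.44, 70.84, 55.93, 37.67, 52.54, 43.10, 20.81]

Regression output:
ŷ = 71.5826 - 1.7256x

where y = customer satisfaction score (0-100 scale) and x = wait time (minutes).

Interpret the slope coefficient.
For each additional minute of wait time, predicted satisfaction score decreases by approximately 1.7256 points.

The slope β₁ = -1.7256 gives the rate at which the fitted satisfaction score changes with wait time.

Interpretation:
- Wait time up by 1 minute → predicted satisfaction score decreases by 1.7256 points
- The effect is assumed constant over the observed range of x (linearity)
- The sign (−) gives the direction; the magnitude 1.7256 gives the size of the effect per minute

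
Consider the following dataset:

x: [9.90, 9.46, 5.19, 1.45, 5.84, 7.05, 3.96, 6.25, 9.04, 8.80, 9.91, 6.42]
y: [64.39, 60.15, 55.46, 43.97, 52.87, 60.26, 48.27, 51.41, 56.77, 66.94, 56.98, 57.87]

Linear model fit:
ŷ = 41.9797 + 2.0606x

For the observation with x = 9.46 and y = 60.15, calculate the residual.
Residual = -1.3230

The residual is the difference between the actual value and the predicted value:

Residual = y - ŷ

Step 1: Calculate predicted value
ŷ = 41.9797 + 2.0606 × 9.46
ŷ = 61.4730

Step 2: Calculate residual
Residual = 60.15 - 61.4730
Residual = -1.3230

The residual is negative, so the observed y = 60.15 sits below the regression line (the line overestimates it by 1.3230).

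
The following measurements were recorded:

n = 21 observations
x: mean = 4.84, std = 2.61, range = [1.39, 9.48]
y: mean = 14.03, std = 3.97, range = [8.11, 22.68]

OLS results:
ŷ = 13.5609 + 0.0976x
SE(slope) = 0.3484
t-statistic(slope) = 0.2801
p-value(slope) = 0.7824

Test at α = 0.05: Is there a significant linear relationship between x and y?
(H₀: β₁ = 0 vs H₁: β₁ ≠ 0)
p-value = 0.7824 ≥ α = 0.05, so we fail to reject H₀. The relationship is not significant.

Hypothesis test for the slope coefficient:

H₀: β₁ = 0 (no linear relationship)
H₁: β₁ ≠ 0 (linear relationship exists)

Test statistic: t = β̂₁ / SE(β̂₁) = 0.0976 / 0.3484 = 0.2801

p = 0.7824: how often a slope estimate this far from 0 (in SE units) would arise by chance if β₁ were truly 0.

Decision rule: reject H₀ if p-value < α.
p-value = 0.7824 ≥ α = 0.05 → fail to reject H₀.

At α = 0.05 the data do not provide convincing evidence of a nonzero slope.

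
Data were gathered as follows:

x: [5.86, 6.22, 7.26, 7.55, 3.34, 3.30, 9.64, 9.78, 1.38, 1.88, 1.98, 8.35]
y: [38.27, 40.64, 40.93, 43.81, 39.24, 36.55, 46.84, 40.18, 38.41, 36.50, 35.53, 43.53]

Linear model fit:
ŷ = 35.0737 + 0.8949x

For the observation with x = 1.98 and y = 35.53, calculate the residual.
Residual = -1.3156

The residual is the difference between the actual value and the predicted value:

Residual = y - ŷ

Step 1: Calculate predicted value
ŷ = 35.0737 + 0.8949 × 1.98
ŷ = 36.8456

Step 2: Calculate residual
Residual = 35.53 - 36.8456
Residual = -1.3156

Interpretation: the model overestimates the actual value by 1.3156 at this point (negative residual → observation lies below the fitted line).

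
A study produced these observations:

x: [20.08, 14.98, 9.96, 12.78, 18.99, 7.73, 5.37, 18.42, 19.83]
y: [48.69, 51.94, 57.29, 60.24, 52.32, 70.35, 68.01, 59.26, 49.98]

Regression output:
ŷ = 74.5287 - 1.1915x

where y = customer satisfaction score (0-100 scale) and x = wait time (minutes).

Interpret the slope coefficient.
For each additional minute of wait time, predicted satisfaction score decreases by approximately 1.1915 points.

β₁ = -1.1915 is the change in predicted satisfaction score (points) per additional minute of wait time.

Interpretation:
- Wait time up by 1 minute → predicted satisfaction score decreases by 1.1915 points
- The effect is assumed constant over the observed range of x (linearity)

The intercept β₀ = 74.5287 is the predicted satisfaction score when wait time = 0; since the smallest observed x is 5.37, this is an extrapolation and mainly anchors the line.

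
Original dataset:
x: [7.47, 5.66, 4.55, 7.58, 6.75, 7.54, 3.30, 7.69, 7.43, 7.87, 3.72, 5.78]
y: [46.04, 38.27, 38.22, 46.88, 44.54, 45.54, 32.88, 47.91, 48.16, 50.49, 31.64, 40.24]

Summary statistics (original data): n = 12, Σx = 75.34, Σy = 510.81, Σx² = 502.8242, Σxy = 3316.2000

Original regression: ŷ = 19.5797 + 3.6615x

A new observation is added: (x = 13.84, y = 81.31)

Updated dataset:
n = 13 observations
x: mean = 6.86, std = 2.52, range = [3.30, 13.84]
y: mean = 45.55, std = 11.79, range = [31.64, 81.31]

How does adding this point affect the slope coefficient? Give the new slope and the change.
Adding the point moves β₁ from 3.6615 to 4.5958, i.e. it increases by 0.9343 (+25.5%).

The new point has HIGH LEVERAGE: x = 13.84 is far from the original mean x̄ = 75.34/12 ≈ 6.28 (original range [3.30, 7.87]).

Step 1: Update the sums with the new point (n goes from 12 to 13)
Σx  = 75.34 + 13.84 = 89.18
Σy  = 510.81 + 81.31 = 592.12
Σx² = 502.8242 + 13.84² = 502.8242 + 191.5456 = 694.3698
Σxy = 3316.2000 + 13.84×81.31 = 3316.2000 + 1125.3304 = 4441.5304

Step 2: Recompute the slope with b₁ = (nΣxy − ΣxΣy) / (nΣx² − (Σx)²)
Numerator   = 13×4441.5304 − 89.18×592.12 = 57739.8952 − 52805.2616 = 4934.6336
Denominator = 13×694.3698 − 89.18² = 9026.8074 − 7953.0724 = 1073.7350
b₁(new) = 4934.6336 / 1073.7350 = 4.5958

(Same formula on the original sums: (12×3316.2000 − 75.34×510.81) / (12×502.8242 − 75.34²) = 1309.9746 / 357.7748 = 3.6615, matching the given fit.)

Step 3: Change in slope
Δβ₁ = 4.5958 − 3.6615 = +0.9343
Relative change = +0.9343 / 3.6615 × 100% = +25.5%
→ the slope increases when the point is added.

Because the point sits above the extension of the original line at a high-leverage x, it tilts the fit up.
In practice: investigate whether it comes from the same population as the rest of the sample; examine leverage (hᵢ) and Cook's distance rather than deleting it automatically.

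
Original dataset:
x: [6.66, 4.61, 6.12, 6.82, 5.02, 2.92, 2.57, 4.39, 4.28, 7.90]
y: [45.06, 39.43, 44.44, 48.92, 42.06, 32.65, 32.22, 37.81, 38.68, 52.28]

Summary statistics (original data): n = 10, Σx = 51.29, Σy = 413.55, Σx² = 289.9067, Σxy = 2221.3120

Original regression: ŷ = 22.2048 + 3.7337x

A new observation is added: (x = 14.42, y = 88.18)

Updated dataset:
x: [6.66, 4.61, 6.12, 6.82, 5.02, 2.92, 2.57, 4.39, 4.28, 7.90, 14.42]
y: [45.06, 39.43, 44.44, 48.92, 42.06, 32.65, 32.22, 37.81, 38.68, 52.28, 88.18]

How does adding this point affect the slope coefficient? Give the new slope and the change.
The slope changes from 3.7337 to 4.7070 (change of +0.9733, or +26.1%).

The new point has HIGH LEVERAGE: x = 14.42 is far from the original mean x̄ = 51.29/10 ≈ 5.13 (original range [2.57, 7.90]).

Step 1: Update the sums with the new point (n goes from 10 to 11)
Σx  = 51.29 + 14.42 = 65.71
Σy  = 413.55 + 88.18 = 501.73
Σx² = 289.9067 + 14.42² = 289.9067 + 207.9364 = 497.8431
Σxy = 2221.3120 + 14.42×88.18 = 2221.3120 + 1271.5556 = 3492.8676

Step 2: Recompute the slope with b₁ = (nΣxy − ΣxΣy) / (nΣx² − (Σx)²)
Numerator   = 11×3492.8676 − 65.71×501.73 = 38421.5436 − 32968.6783 = 5452.8653
Denominator = 11×497.8431 − 65.71² = 5476.2741 − 4317.8041 = 1158.4700
b₁(new) = 5452.8653 / 1158.4700 = 4.7070

(Same formula on the original sums: (10×2221.3120 − 51.29×413.55) / (10×289.9067 − 51.29²) = 1002.1405 / 268.4029 = 3.7337, matching the given fit.)

Step 3: Change in slope
Δβ₁ = 4.7070 − 3.7337 = +0.9733
Relative change = +0.9733 / 3.7337 × 100% = +26.1%
→ the slope increases when the point is added.

A high-leverage point only changes the slope if it is off the original line; here y = 88.18 is above the original trend, so the slope increases.
In practice: examine leverage (hᵢ) and Cook's distance rather than deleting it automatically; check such a point for data-entry or measurement error.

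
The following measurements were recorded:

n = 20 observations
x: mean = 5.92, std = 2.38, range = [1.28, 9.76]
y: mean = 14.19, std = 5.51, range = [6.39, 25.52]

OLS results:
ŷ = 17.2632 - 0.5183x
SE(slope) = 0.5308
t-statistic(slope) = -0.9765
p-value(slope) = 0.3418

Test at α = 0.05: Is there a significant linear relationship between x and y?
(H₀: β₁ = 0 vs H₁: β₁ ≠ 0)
Fail to reject H₀: p-value = 0.3418 ≥ α = 0.05. The linear relationship is not significant at the 5% level.

Hypothesis test for the slope coefficient:

H₀: β₁ = 0 (no linear relationship)
H₁: β₁ ≠ 0 (linear relationship exists)

Test statistic: t = β̂₁ / SE(β̂₁) = -0.5183 / 0.5308 = -0.9765

p = 0.3418: how often a slope estimate this far from 0 (in SE units) would arise by chance if β₁ were truly 0.

Decision rule: reject H₀ if p-value < α.
p-value = 0.3418 ≥ α = 0.05 → fail to reject H₀.

There is not sufficient evidence at the 5% significance level to conclude that a linear relationship exists between x and y.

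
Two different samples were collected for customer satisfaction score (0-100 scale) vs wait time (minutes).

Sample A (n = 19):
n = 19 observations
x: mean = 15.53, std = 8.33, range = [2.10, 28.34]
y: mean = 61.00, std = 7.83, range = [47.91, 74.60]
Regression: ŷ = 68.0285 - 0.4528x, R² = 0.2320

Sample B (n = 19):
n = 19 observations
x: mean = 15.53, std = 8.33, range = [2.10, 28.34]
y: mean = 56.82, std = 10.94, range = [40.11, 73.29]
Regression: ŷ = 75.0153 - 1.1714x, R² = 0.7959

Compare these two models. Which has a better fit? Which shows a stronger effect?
Model B has the better fit (R² = 0.7959 vs 0.2320). Model B shows the stronger effect (|β₁| = 1.1714 vs 0.4528).

Model Comparison:

Goodness of fit (R²):
- Model A: R² = 0.2320 → 23.20% of variance in satisfaction score explained
- Model B: R² = 0.7959 → 79.59% of variance in satisfaction score explained
- 0.7959 > 0.2320 → Model B has the better fit

Which has the larger per-minute effect? (|β₁|)
- Model A: β₁ = -0.4528 → predicted satisfaction score falls 0.4528 points per additional minute of wait time
- Model B: β₁ = -1.1714 → predicted satisfaction score falls 1.1714 points per additional minute of wait time
- |-0.4528| < |-1.1714| → Model B shows the stronger marginal effect

Note: R² measures how tightly points cluster around the line; β₁ measures how steep the line is — they answer different questions.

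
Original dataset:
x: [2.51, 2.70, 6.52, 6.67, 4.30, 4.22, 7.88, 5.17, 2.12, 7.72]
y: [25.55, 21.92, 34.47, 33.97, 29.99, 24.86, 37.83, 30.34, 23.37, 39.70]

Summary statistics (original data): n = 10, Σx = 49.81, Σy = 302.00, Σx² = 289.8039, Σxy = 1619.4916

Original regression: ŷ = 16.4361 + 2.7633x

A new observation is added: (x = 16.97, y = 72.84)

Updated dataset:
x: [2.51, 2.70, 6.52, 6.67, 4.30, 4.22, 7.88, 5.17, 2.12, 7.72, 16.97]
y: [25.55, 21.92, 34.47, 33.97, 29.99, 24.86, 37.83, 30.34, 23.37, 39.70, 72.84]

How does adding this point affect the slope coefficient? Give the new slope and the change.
The slope changes from 2.7633 to 3.3647 (change of +0.6014, or +21.8%).

x = 16.97 lies well outside the original x-range [2.12, 7.88] (x̄ ≈ 4.98), so this observation has high leverage and can move the slope substantially.

Step 1: Update the sums with the new point (n goes from 10 to 11)
Σx  = 49.81 + 16.97 = 66.78
Σy  = 302.00 + 72.84 = 374.84
Σx² = 289.8039 + 16.97² = 289.8039 + 287.9809 = 577.7848
Σxy = 1619.4916 + 16.97×72.84 = 1619.4916 + 1236.0948 = 2855.5864

Step 2: Recompute the slope with b₁ = (nΣxy − ΣxΣy) / (nΣx² − (Σx)²)
Numerator   = 11×2855.5864 − 66.78×374.84 = 31411.4504 − 25031.8152 = 6379.6352
Denominator = 11×577.7848 − 66.78² = 6355.6328 − 4459.5684 = 1896.0644
b₁(new) = 6379.6352 / 1896.0644 = 3.3647

(Same formula on the original sums: (10×1619.4916 − 49.81×302.00) / (10×289.8039 − 49.81²) = 1152.2960 / 417.0029 = 2.7633, matching the given fit.)

Step 3: Change in slope
Δβ₁ = 3.3647 − 2.7633 = +0.6014
Relative change = +0.6014 / 2.7633 × 100% = +21.8%
→ the slope increases when the point is added.

A high-leverage point only changes the slope if it is off the original line; here y = 72.84 is above the original trend, so the slope increases.
In practice: check such a point for data-entry or measurement error; examine leverage (hᵢ) and Cook's distance rather than deleting it automatically.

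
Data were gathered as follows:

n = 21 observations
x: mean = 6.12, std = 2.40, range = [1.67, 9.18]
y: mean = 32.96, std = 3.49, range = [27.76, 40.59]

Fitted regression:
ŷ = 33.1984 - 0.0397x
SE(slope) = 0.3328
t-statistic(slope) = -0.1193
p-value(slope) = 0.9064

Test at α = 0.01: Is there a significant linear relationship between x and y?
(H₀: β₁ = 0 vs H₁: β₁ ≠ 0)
p-value = 0.9064 ≥ α = 0.01, so we fail to reject H₀. The relationship is not significant.

Hypothesis test for the slope coefficient:

H₀: β₁ = 0 (no linear relationship)
H₁: β₁ ≠ 0 (linear relationship exists)

Test statistic: t = β̂₁ / SE(β̂₁) = -0.0397 / 0.3328 = -0.1193

p = 0.9064: how often a slope estimate this far from 0 (in SE units) would arise by chance if β₁ were truly 0.

Decision rule: reject H₀ if p-value < α.
p-value = 0.9064 ≥ α = 0.01 → fail to reject H₀.

Conclusion: the linear association between x and y is not significant at the 1% level.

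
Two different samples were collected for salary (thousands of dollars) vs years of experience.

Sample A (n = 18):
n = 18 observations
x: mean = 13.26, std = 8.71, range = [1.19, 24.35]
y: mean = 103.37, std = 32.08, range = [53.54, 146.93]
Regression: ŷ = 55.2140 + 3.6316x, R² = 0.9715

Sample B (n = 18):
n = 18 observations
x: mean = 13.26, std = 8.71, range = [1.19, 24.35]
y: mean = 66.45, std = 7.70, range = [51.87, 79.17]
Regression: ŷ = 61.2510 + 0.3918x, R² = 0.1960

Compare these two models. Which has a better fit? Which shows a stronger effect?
Model A has the better fit (R² = 0.9715 vs 0.1960). Model A shows the stronger effect (|β₁| = 3.6316 vs 0.3918).

Model Comparison:

Which explains more variance? (R²)
- Model A: R² = 0.9715 → 97.15% of variance in salary explained
- Model B: R² = 0.1960 → 19.60% of variance in salary explained
- 0.9715 > 0.1960 → Model A has the better fit

Which has the larger per-year effect? (|β₁|)
- Model A: β₁ = 3.6316 → predicted salary rises 3.6316 thousand dollars per additional year of experience
- Model B: β₁ = 0.3918 → predicted salary rises 0.3918 thousand dollars per additional year of experience
- |3.6316| > |0.3918| → Model A shows the stronger marginal effect

Note: The two samples could reflect different populations, time periods, or measurement quality.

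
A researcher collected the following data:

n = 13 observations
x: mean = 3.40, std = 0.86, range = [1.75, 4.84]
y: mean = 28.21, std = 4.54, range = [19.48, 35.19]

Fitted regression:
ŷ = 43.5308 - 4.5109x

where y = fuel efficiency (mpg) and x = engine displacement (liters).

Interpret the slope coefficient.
On average, fuel efficiency is about 4.5109 mpg lower for every extra liter of engine displacement.

The slope β₁ = -4.5109 gives the rate at which the fitted fuel efficiency changes with engine displacement.

Interpretation:
- Engine displacement up by 1 liter → predicted fuel efficiency decreases by 4.5109 mpg
- This is a linear approximation: the same per-unit change is assumed across the whole observed x range
- The slope describes association in these data, not necessarily a causal effect

(β₀ = 43.5308 is the fitted value at x = 0 and is not part of the slope interpretation.)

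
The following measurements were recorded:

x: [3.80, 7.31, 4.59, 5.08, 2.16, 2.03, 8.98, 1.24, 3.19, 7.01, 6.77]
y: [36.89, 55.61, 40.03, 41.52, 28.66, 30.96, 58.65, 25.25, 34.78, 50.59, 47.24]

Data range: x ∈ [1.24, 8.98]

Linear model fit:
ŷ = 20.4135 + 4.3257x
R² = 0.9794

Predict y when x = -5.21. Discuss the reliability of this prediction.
ŷ = -2.1234 (extrapolation — x = -5.21 lies outside [1.24, 8.98], so reliability is low).

Prediction calculation:
ŷ = 20.4135 + 4.3257 × (-5.21)
ŷ = -2.1234

Reliability:
- Data range: x ∈ [1.24, 8.98]
- Prediction point: x = -5.21 is 6.45 units below the observed range → this is EXTRAPOLATION, not interpolation

Why that matters here:
- The standard error of prediction grows with (x − x̄)², and x = -5.21 is far from x̄ = 4.74
- Real relationships often flatten, saturate, or turn nonlinear at extremes

Report the number if required, but flag clearly that it is an extrapolation.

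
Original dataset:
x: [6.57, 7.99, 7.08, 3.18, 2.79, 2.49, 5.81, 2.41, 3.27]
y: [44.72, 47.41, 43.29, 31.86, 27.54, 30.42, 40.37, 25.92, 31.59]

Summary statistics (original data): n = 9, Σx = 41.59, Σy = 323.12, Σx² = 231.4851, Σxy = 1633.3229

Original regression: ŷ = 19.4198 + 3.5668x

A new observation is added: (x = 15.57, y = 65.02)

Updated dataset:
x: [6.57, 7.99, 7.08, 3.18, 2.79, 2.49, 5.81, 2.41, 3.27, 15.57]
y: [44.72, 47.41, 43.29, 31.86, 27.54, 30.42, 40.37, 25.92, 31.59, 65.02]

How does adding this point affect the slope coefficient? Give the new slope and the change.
New slope β₁ = 2.9017 versus 3.5668 before: a change of -0.6651 (-18.6%).

The new point has HIGH LEVERAGE: x = 15.57 is far from the original mean x̄ = 41.59/9 ≈ 4.62 (original range [2.41, 7.99]).

Step 1: Update the sums with the new point (n goes from 9 to 10)
Σx  = 41.59 + 15.57 = 57.16
Σy  = 323.12 + 65.02 = 388.14
Σx² = 231.4851 + 15.57² = 231.4851 + 242.4249 = 473.9100
Σxy = 1633.3229 + 15.57×65.02 = 1633.3229 + 1012.3614 = 2645.6843

Step 2: Recompute the slope with b₁ = (nΣxy − ΣxΣy) / (nΣx² − (Σx)²)
Numerator   = 10×2645.6843 − 57.16×388.14 = 26456.8430 − 22186.0824 = 4270.7606
Denominator = 10×473.9100 − 57.16² = 4739.1000 − 3267.2656 = 1471.8344
b₁(new) = 4270.7606 / 1471.8344 = 2.9017

(Same formula on the original sums: (9×1633.3229 − 41.59×323.12) / (9×231.4851 − 41.59²) = 1261.3453 / 353.6378 = 3.5668, matching the given fit.)

Step 3: Change in slope
Δβ₁ = 2.9017 − 3.5668 = -0.6651
Relative change = -0.6651 / 3.5668 × 100% = -18.6%
→ the slope decreases when the point is added.

A high-leverage point only changes the slope if it is off the original line; here y = 65.02 is below the original trend, so the slope decreases.
In practice: check such a point for data-entry or measurement error; examine leverage (hᵢ) and Cook's distance rather than deleting it automatically.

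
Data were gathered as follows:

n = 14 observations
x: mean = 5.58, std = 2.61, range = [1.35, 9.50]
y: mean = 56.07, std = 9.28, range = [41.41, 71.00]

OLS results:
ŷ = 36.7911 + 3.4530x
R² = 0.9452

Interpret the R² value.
The model explains 94.52% of the variance in y (R² = 0.9452), leaving 5.48% unexplained; the fit is strong.

R² (coefficient of determination) measures the proportion of variance in y explained by the regression model.

Here R² = 0.9452:
- Explained: 94.52% of the variation in y
- Unexplained (residual): 100% − 94.52% = 5.48%
- Rule of thumb (below 0.3 weak; 0.3 to below 0.7 moderate; 0.7 and above strong) → strong

Equivalently, for simple linear regression R² = r², so |r| = √0.9452 ≈ 0.9722.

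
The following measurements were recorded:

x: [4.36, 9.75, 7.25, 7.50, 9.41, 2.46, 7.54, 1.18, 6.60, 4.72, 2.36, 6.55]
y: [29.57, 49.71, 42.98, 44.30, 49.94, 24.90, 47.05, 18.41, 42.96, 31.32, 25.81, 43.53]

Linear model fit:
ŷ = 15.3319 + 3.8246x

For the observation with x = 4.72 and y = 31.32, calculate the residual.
Residual = -2.0640

The residual is the difference between the actual value and the predicted value:

Residual = y - ŷ

Step 1: Calculate predicted value
ŷ = 15.3319 + 3.8246 × 4.72
ŷ = 33.3840

Step 2: Calculate residual
Residual = 31.32 - 33.3840
Residual = -2.0640

Interpretation: the model overestimates the actual value by 2.0640 at this point (negative residual → observation lies below the fitted line).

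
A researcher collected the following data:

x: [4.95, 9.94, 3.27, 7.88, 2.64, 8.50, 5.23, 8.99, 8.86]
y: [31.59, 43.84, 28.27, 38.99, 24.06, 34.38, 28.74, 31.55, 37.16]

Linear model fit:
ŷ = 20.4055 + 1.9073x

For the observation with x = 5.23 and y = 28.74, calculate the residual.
Residual = -1.6407

The residual is the difference between the actual value and the predicted value:

Residual = y - ŷ

Step 1: Calculate predicted value
ŷ = 20.4055 + 1.9073 × 5.23
ŷ = 30.3807

Step 2: Calculate residual
Residual = 28.74 - 30.3807
Residual = -1.6407

Interpretation: the model overestimates the actual value by 1.6407 at this point (negative residual → observation lies below the fitted line).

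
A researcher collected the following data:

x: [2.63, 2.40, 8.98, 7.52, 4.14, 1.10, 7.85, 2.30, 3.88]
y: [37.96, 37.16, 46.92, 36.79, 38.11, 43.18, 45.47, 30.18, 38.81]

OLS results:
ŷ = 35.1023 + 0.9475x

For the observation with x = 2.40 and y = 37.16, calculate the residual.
Residual = -0.2163

The residual is the difference between the actual value and the predicted value:

Residual = y - ŷ

Step 1: Calculate predicted value
ŷ = 35.1023 + 0.9475 × 2.40
ŷ = 37.3763

Step 2: Calculate residual
Residual = 37.16 - 37.3763
Residual = -0.2163

Interpretation: the model overestimates the actual value by 0.2163 at this point (negative residual → observation lies below the fitted line).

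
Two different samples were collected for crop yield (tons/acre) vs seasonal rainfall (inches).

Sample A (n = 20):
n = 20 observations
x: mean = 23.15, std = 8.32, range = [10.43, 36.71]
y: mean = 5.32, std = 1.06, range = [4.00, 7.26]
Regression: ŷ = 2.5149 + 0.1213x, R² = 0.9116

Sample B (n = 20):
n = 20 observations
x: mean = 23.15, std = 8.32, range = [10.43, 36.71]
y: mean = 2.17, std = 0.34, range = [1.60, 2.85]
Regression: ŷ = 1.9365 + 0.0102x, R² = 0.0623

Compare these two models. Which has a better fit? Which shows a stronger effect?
Model A has the better fit (R² = 0.9116 vs 0.0623). Model A shows the stronger effect (|β₁| = 0.1213 vs 0.0102).

Model Comparison:

Goodness of fit (R²):
- Model A: R² = 0.9116 → 91.16% of variance in crop yield explained
- Model B: R² = 0.0623 → 6.23% of variance in crop yield explained
- 0.9116 > 0.0623 → Model A has the better fit

Strength of effect — compare |β₁|:
- Model A: β₁ = 0.1213 → predicted crop yield rises 0.1213 tons/acre per additional inch of rainfall
- Model B: β₁ = 0.0102 → predicted crop yield rises 0.0102 tons/acre per additional inch of rainfall
- |0.1213| > |0.0102| → Model A shows the stronger marginal effect

Notes:
- The two samples could reflect different populations, time periods, or measurement quality.
- R² measures how tightly points cluster around the line; β₁ measures how steep the line is — they answer different questions.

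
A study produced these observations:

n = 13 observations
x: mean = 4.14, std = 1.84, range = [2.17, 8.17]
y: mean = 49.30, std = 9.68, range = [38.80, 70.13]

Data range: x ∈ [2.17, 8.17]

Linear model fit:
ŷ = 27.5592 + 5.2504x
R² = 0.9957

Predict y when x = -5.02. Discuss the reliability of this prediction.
The equation gives ŷ = 1.2022; however x = -5.02 is 7.19 units below the observed range, so this extrapolated value should not be trusted.

Prediction calculation:
ŷ = 27.5592 + 5.2504 × (-5.02)
ŷ = 1.2022

Reliability:
- Data range: x ∈ [2.17, 8.17]
- Prediction point: x = -5.02 is 7.19 units below the observed range → this is EXTRAPOLATION, not interpolation

Why that matters here:
- R² describes fit only over the sampled x values; it says nothing about behaviour beyond them
- The linear relationship may not hold outside the observed range

The R² = 0.9957 only validates the fit within [2.17, 8.17]; treat ŷ = 1.2022 with caution.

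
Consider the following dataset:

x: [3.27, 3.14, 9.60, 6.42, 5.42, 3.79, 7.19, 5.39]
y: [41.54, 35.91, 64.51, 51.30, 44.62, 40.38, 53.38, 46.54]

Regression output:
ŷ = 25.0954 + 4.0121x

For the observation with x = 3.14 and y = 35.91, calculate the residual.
Residual = -1.7834

The residual is the difference between the actual value and the predicted value:

Residual = y - ŷ

Step 1: Calculate predicted value
ŷ = 25.0954 + 4.0121 × 3.14
ŷ = 37.6934

Step 2: Calculate residual
Residual = 35.91 - 37.6934
Residual = -1.7834

The residual is negative, so the observed y = 35.91 sits below the regression line (the line overestimates it by 1.7834).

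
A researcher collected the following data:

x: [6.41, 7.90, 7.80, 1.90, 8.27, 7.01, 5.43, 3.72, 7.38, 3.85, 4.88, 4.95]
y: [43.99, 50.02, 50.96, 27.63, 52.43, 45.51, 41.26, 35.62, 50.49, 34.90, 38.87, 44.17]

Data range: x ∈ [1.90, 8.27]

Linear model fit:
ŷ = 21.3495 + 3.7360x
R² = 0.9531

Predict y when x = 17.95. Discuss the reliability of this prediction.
ŷ = 88.4107 (extrapolation — x = 17.95 lies outside [1.90, 8.27], so reliability is low).

Prediction calculation:
ŷ = 21.3495 + 3.7360 × 17.95
ŷ = 88.4107

Reliability:
- Data range: x ∈ [1.90, 8.27]
- Prediction point: x = 17.95 is 9.68 units above the observed range → this is EXTRAPOLATION, not interpolation

Why that matters here:
- There are no observations near this x to validate the fitted line there
- The standard error of prediction grows with (x − x̄)², and x = 17.95 is far from x̄ = 5.79
- R² describes fit only over the sampled x values; it says nothing about behaviour beyond them

The R² = 0.9531 only validates the fit within [1.90, 8.27]; treat ŷ = 88.4107 with caution.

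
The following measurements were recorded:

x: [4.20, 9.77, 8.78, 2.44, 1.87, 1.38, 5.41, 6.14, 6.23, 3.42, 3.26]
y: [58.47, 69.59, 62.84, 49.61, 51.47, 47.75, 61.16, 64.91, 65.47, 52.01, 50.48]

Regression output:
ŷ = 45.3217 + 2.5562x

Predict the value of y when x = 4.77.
ŷ = 57.5148

Plug x = 4.77 into the fitted line:

ŷ = 45.3217 + 2.5562 × 4.77
ŷ = 45.3217 + 12.1931
ŷ = 57.5148

This is the fitted mean response at that x — an individual observation would come with a wider prediction interval.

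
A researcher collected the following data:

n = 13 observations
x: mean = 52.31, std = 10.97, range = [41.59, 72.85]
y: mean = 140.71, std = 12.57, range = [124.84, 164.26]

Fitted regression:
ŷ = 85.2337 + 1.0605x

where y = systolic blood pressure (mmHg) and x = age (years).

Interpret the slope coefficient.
On average, blood pressure is about 1.0605 mmHg higher for every extra year of age.

The slope β₁ = 1.0605 gives the rate at which the fitted blood pressure changes with age.

Interpretation:
- Age up by 1 year → predicted blood pressure increases by 1.0605 mmHg
- The effect is assumed constant over the observed range of x (linearity)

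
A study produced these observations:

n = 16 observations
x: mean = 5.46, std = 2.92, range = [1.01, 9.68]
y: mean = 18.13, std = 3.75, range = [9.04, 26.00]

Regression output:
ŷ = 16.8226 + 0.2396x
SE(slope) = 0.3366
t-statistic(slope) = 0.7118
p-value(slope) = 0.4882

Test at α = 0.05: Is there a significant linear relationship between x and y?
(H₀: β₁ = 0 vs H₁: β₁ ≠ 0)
Fail to reject H₀: p-value = 0.4882 ≥ α = 0.05. The linear relationship is not significant at the 5% level.

Hypothesis test for the slope coefficient:

H₀: β₁ = 0 (no linear relationship)
H₁: β₁ ≠ 0 (linear relationship exists)

Test statistic: t = β̂₁ / SE(β̂₁) = 0.2396 / 0.3366 = 0.7118

p = 0.4882: how often a slope estimate this far from 0 (in SE units) would arise by chance if β₁ were truly 0.

Decision rule: reject H₀ if p-value < α.
p-value = 0.4882 ≥ α = 0.05 → fail to reject H₀.

Conclusion: the linear association between x and y is not significant at the 5% level.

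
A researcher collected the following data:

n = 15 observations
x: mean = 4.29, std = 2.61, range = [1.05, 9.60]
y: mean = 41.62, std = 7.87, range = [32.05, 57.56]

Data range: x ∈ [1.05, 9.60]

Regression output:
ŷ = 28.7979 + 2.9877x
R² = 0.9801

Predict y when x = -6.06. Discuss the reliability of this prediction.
ŷ = 10.6924 (extrapolation — x = -6.06 lies outside [1.05, 9.60], so reliability is low).

Prediction calculation:
ŷ = 28.7979 + 2.9877 × (-6.06)
ŷ = 10.6924

Reliability:
- Data range: x ∈ [1.05, 9.60]
- Prediction point: x = -6.06 is 7.11 units below the observed range → this is EXTRAPOLATION, not interpolation

Why that matters here:
- The linear relationship may not hold outside the observed range
- There are no observations near this x to validate the fitted line there

The R² = 0.9801 only validates the fit within [1.05, 9.60]; treat ŷ = 10.6924 with caution.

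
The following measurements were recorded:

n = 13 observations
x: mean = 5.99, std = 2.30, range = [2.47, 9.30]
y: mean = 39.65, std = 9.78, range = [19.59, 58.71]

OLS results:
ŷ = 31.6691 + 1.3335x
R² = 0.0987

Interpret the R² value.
About 9.87% of the variability in y is accounted for by the regression on x (R² = 0.0987) — a weak linear fit.

R² = 1 − SS_res/SS_tot compares the residual scatter to the total scatter of y about its mean.

Here R² = 0.0987:
- Explained: 9.87% of the variation in y
- Unexplained (residual): 100% − 9.87% = 90.13%
- Rule of thumb (below 0.3 weak; 0.3 to below 0.7 moderate; 0.7 and above strong) → weak

Note: R² never decreases when predictors are added, so it should not be used alone to compare models of different size.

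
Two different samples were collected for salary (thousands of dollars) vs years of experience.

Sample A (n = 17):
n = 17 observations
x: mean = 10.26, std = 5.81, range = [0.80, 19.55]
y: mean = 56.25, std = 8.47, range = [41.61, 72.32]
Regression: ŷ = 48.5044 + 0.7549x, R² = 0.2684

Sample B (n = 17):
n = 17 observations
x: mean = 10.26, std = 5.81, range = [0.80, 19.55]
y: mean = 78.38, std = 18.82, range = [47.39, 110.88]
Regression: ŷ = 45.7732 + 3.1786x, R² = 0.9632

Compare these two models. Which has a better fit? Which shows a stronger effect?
Model B has the better fit (R² = 0.9632 vs 0.2684). Model B shows the stronger effect (|β₁| = 3.1786 vs 0.7549).

Model Comparison:

Goodness of fit (R²):
- Model A: R² = 0.2684 → 26.84% of variance in salary explained
- Model B: R² = 0.9632 → 96.32% of variance in salary explained
- 0.9632 > 0.2684 → Model B has the better fit

Effect size (slope magnitude):
- Model A: β₁ = 0.7549 → predicted salary rises 0.7549 thousand dollars per additional year of experience
- Model B: β₁ = 3.1786 → predicted salary rises 3.1786 thousand dollars per additional year of experience
- |0.7549| < |3.1786| → Model B shows the stronger marginal effect

Note: The two samples could reflect different populations, time periods, or measurement quality.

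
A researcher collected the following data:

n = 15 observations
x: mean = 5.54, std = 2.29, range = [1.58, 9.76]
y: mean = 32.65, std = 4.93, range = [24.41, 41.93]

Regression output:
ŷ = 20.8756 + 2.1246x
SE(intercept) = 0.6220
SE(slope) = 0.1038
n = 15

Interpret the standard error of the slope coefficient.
SE(β̂₁) = 0.1038 is the estimated standard deviation of the slope estimate across repeated samples; relative to β̂₁ = 2.1246 that is 4.9%, a precise estimate.

SE(β̂₁) = 0.1038 says: if we drew many samples of n = 15 from the same population and refit each time, the fitted slopes would scatter with a standard deviation of roughly 0.1038 around the true β₁.

Relative precision:
- SE / |β̂₁| = 0.1038 / 2.1246 = 4.9%
- Rule of thumb (under 20%: precise; 20% to under 50%: moderately precise; 50% or more: imprecise) → precise

Link to the t-test: t = β̂₁ / SE(β̂₁) = 2.1246 / 0.1038 = 20.4682, the statistic for H₀: β₁ = 0.

What drives SE(β̂₁): wider spread of x values → smaller SE; more residual scatter → larger SE; larger n (here n = 15) → smaller SE.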